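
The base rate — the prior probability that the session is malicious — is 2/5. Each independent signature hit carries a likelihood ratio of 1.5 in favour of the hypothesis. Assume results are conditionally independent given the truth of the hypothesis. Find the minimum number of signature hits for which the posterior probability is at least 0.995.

Prior odds = 0.4/0.6 = 2/3.
Likelihood ratio per signature hit = 1.5.
Target posterior odds = 0.995/0.005 = 199.
Need (2/3) × 1.5ⁿ ≥ 199, i.e. 1.5ⁿ ≥ 298.5.
1.5¹⁴ = 4782969/16384 falls short of 298.5 but 1.5¹⁵ = 14348907/32768 reaches it, so n = 15.

15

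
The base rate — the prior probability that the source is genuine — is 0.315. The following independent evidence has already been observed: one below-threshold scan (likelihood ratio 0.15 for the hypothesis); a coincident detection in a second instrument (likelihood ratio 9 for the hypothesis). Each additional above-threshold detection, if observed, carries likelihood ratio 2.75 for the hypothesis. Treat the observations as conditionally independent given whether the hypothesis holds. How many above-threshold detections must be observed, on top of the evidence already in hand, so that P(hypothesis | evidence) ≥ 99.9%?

8

Prior odds = 0.315/0.685 = 63/137.
Combined Bayes factor of the evidence already in hand = 0.15 × 9 = 1.35.
Odds after that evidence = (63/137) × 1.35 = 1701/2740.
Target odds = 0.999/0.001 = 999.
Need 2.75ⁿ ≥ 999 ÷ (1701/2740) = 101380/63.
2.75⁷ = 19487171/16384 falls short of 101380/63 but 2.75⁸ = 214358881/65536 reaches it, so n = 8.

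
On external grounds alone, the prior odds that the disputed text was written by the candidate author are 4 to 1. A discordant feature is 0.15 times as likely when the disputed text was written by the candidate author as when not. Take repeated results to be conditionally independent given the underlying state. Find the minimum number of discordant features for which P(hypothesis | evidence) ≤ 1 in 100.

Prior odds = 4.
Likelihood ratio per discordant feature = 0.15.
Target posterior odds = 0.01/0.99 = 1/99.
Require 0.15ⁿ ≤ 1/99 ÷ 4 = 1/396.
0.15³ = 0.003375 is still above 1/396 but 0.15⁴ = 81/160000 is at or below it, so n = 4.

4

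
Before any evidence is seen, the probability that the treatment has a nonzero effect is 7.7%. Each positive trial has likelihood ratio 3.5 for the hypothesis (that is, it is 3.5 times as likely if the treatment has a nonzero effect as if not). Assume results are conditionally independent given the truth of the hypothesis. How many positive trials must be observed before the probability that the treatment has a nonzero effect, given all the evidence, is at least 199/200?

7

Prior odds: 0.077 ÷ 0.923 = 77/923.
Likelihood ratio per positive trial = 3.5.
Target odds: 0.995 ÷ 0.005 = 199.
Require 3.5ⁿ ≥ 199 ÷ (77/923) = 183677/77.
3.5⁶ = 1838.265625 falls short of 183677/77 but 3.5⁷ = 823543/128 reaches it, so n = 7.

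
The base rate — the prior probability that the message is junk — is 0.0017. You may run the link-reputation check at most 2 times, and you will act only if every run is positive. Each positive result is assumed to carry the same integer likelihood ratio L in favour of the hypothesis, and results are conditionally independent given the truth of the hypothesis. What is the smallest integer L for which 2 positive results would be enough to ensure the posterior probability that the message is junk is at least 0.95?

106

Prior odds = 0.0017/0.9983 = 17/9983.
Target odds = 0.95/0.05 = 19.
Need L² ≥ 19 ÷ (17/9983) = 189677/17.
105² = 11025 < 189677/17 ≤ 11236 = 106², so L = 106.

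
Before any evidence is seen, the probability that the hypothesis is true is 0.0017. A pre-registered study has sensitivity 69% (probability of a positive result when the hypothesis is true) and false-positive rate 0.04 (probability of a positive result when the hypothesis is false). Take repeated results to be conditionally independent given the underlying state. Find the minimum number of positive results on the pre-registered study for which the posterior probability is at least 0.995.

Prior odds: 0.0017 ÷ 0.9983 = 17/9983.
Likelihood ratio of a positive result = 0.69/0.04 = 17.25.
Target odds: 0.995 ÷ 0.005 = 199.
Need (17/9983) × 17.25ⁿ ≥ 199, i.e. 17.25ⁿ ≥ 1986617/17.
17.25⁴ = 22667121/256 falls short of 1986617/17 but 17.25⁵ ≈1.52737e+06 reaches it, so n = 5.

5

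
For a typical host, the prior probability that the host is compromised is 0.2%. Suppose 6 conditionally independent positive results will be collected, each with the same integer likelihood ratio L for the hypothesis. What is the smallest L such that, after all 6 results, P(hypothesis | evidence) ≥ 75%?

Prior odds = 0.002/0.998 = 1/499.
Target odds = 0.75/0.25 = 3.
Need L⁶ ≥ 3 ÷ (1/499) = 1497.
3⁶ = 729 < 1497 ≤ 4096 = 4⁶, so L = 4.

4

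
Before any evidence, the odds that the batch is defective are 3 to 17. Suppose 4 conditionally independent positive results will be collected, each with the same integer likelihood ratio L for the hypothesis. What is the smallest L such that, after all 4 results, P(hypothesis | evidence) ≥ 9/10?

3

Prior odds = 3/17.
Target odds = 0.9/0.1 = 9.
Need L⁴ ≥ 9 ÷ (3/17) = 51.
2⁴ = 16 < 51 ≤ 81 = 3⁴, so L = 3.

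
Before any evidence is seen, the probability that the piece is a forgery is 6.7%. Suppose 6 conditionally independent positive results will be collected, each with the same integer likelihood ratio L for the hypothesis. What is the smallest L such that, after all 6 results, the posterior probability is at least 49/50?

Prior odds = 0.067/0.933 = 67/933.
Target odds = 0.98/0.02 = 49.
Need L⁶ ≥ 49 ÷ (67/933) = 45717/67.
2⁶ = 64 < 45717/67 ≤ 729 = 3⁶, so L = 3.

3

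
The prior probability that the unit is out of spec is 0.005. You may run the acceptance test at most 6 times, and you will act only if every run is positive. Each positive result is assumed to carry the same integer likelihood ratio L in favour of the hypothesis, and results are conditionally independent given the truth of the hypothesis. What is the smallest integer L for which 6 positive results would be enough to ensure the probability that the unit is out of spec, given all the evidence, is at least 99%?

Prior odds = 0.005/0.995 = 1/199.
Target odds = 0.99/0.01 = 99.
Need L⁶ ≥ 99 ÷ (1/199) = 19701.
5⁶ = 15625 < 19701 ≤ 46656 = 6⁶, so L = 6.

6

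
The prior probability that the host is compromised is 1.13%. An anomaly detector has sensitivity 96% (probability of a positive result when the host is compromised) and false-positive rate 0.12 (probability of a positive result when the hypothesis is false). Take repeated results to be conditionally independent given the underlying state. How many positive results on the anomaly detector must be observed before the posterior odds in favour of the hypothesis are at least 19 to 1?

Prior odds: 0.0113 ÷ 0.9887 = 113/9887.
Likelihood ratio of a positive result = 0.96/0.12 = 8.
Target odds = 19.
Need (113/9887) × 8ⁿ ≥ 19, i.e. 8ⁿ ≥ 187853/113.
8³ = 512 falls short of 187853/113 but 8⁴ = 4096 reaches it, so n = 4.

4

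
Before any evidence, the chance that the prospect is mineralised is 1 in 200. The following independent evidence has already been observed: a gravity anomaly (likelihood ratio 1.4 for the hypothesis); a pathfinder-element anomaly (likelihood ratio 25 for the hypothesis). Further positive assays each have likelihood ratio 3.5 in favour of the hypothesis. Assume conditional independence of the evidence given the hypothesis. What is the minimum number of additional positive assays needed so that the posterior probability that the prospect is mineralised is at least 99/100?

6

Prior odds = 0.005/0.995 = 1/199.
Combined Bayes factor of the evidence already in hand = 1.4 × 25 = 35.
Odds after that evidence = (1/199) × 35 = 35/199.
Target odds = 0.99/0.01 = 99.
Need 3.5ⁿ ≥ 99 ÷ (35/199) = 19701/35.
3.5⁵ = 525.21875 falls short of 19701/35 but 3.5⁶ = 1838.265625 reaches it, so n = 6.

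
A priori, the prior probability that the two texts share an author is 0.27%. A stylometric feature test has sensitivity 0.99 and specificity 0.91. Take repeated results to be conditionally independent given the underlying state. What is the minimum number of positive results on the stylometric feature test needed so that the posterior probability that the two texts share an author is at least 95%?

4

Prior odds = 0.0027/0.9973 = 27/9973.
False-positive rate = 1 − 0.91 = 0.09; likelihood ratio of a positive = 0.99/0.09 = 11.
Target posterior odds = 0.95/0.05 = 19.
Require 11ⁿ ≥ 19 ÷ (27/9973) = 189487/27.
11³ = 1331 falls short of 189487/27 but 11⁴ = 14641 reaches it, so n = 4.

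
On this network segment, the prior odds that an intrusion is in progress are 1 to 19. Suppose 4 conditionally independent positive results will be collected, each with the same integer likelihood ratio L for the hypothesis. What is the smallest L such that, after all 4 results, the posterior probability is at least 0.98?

6

Prior odds = 1/19.
Target odds = 0.98/0.02 = 49.
Need L⁴ ≥ 49 ÷ (1/19) = 931.
5⁴ = 625 < 931 ≤ 1296 = 6⁴, so L = 6.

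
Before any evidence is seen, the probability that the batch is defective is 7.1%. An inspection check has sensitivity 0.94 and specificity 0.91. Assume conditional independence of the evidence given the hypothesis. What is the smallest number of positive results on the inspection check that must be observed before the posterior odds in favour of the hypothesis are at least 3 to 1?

Prior odds: 0.071 ÷ 0.929 = 71/929.
False-positive rate = 1 − 0.91 = 0.09; likelihood ratio of a positive = 0.94/0.09 = 94/9.
Target odds = 3.
Need (71/929) × (94/9)ⁿ ≥ 3, i.e. (94/9)ⁿ ≥ 2787/71.
(94/9)¹ = 94/9 falls short of 2787/71 but (94/9)² = 8836/81 reaches it, so n = 2.

2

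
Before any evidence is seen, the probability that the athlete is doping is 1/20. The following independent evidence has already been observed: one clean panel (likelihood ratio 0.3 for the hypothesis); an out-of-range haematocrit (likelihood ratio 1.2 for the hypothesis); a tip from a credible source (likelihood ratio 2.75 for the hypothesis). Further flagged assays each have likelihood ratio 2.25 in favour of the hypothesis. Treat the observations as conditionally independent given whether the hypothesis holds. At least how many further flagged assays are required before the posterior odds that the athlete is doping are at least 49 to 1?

Prior odds = 0.05/0.95 = 1/19.
Combined Bayes factor of the evidence already in hand = 0.3 × 1.2 × 2.75 = 0.99.
Odds after that evidence = (1/19) × 0.99 = 99/1900.
Target odds = 49.
Need 2.25ⁿ ≥ 49 ÷ (99/1900) = 93100/99.
2.25⁸ = 43046721/65536 falls short of 93100/99 but 2.25⁹ = 387420489/262144 reaches it, so n = 9.

9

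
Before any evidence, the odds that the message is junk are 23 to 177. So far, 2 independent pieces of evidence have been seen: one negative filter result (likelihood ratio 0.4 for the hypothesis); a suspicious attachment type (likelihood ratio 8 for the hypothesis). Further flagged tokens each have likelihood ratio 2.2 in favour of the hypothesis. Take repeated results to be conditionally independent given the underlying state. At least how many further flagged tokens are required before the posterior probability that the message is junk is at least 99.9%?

10

Prior odds = 23/177.
Combined Bayes factor of the evidence already in hand = 0.4 × 8 = 3.2.
Odds after that evidence = (23/177) × 3.2 = 368/885.
Target odds = 0.999/0.001 = 999.
Need 2.2ⁿ ≥ 999 ÷ (368/885) = 884115/368.
2.2⁹ ≈1207.27 falls short of 884115/368 but 2.2¹⁰ ≈2655.99 reaches it, so n = 10.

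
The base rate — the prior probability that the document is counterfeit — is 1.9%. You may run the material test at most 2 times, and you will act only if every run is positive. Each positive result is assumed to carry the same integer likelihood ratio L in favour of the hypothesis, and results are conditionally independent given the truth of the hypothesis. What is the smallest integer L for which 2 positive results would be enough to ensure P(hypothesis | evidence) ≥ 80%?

15

Prior odds = 0.019/0.981 = 19/981.
Target odds = 0.8/0.2 = 4.
Need L² ≥ 4 ÷ (19/981) = 3924/19.
14² = 196 < 3924/19 ≤ 225 = 15², so L = 15.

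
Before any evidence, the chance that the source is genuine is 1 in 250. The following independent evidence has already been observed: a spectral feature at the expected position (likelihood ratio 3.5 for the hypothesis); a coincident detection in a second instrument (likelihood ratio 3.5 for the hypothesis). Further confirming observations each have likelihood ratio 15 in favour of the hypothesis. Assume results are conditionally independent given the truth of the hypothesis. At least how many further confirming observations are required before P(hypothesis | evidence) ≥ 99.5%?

4

Prior odds = 0.004/0.996 = 1/249.
Combined Bayes factor of the evidence already in hand = 3.5 × 3.5 = 12.25.
Odds after that evidence = (1/249) × 12.25 = 49/996.
Target odds = 0.995/0.005 = 199.
Need 15ⁿ ≥ 199 ÷ (49/996) = 198204/49.
15³ = 3375 falls short of 198204/49 but 15⁴ = 50625 reaches it, so n = 4.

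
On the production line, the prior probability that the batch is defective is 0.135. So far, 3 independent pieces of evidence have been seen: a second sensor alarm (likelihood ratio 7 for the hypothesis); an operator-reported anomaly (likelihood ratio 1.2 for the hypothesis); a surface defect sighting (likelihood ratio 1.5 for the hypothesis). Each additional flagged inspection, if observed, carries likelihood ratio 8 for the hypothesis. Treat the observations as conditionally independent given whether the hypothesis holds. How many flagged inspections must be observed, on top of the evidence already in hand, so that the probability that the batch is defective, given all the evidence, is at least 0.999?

Prior odds = 0.135/0.865 = 27/173.
Combined Bayes factor of the evidence already in hand = 7 × 1.2 × 1.5 = 12.6.
Odds after that evidence = (27/173) × 12.6 = 1701/865.
Target odds = 0.999/0.001 = 999.
Need 8ⁿ ≥ 999 ÷ (1701/865) = 32005/63.
8² = 64 falls short of 32005/63 but 8³ = 512 reaches it, so n = 3.

3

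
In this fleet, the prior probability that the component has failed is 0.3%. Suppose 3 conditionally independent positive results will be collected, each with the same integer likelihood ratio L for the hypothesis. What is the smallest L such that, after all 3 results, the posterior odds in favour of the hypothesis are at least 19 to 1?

19

Prior odds = 0.003/0.997 = 3/997.
Target odds = 19.
Need L³ ≥ 19 ÷ (3/997) = 18943/3.
18³ = 5832 < 18943/3 ≤ 6859 = 19³, so L = 19.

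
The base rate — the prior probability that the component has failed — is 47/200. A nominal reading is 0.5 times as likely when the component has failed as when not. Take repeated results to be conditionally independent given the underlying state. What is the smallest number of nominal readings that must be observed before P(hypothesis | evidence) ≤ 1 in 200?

6

Prior odds = 0.235/0.765 = 47/153.
Likelihood ratio per nominal reading = 0.5.
Target posterior odds = 0.005/0.995 = 1/199.
Need (47/153) × 0.5ⁿ ≤ 1/199, i.e. 0.5ⁿ ≤ 153/9353.
0.5⁵ = 0.03125 is still above 153/9353 but 0.5⁶ = 0.015625 is at or below it, so n = 6.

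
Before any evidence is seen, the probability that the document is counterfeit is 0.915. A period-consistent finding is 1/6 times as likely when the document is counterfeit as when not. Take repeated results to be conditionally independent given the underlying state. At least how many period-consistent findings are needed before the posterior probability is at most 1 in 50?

Prior odds: 0.915 ÷ 0.085 = 183/17.
Likelihood ratio per period-consistent finding = 1/6.
Target odds: 0.02 ÷ 0.98 = 1/49.
Need (183/17) × (1/6)ⁿ ≤ 1/49, i.e. (1/6)ⁿ ≤ 17/8967.
(1/6)³ = 1/216 is still above 17/8967 but (1/6)⁴ = 1/1296 is at or below it, so n = 4.

4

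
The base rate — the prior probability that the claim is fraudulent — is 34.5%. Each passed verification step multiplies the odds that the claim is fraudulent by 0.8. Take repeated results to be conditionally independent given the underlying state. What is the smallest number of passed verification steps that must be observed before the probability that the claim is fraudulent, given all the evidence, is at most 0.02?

Prior odds: 0.345 ÷ 0.655 = 69/131.
Likelihood ratio per passed verification step = 0.8.
Target posterior odds = 0.02/0.98 = 1/49.
Require 0.8ⁿ ≤ 1/49 ÷ (69/131) = 131/3381.
0.8¹⁴ ≈0.0439805 is still above 131/3381 but 0.8¹⁵ ≈0.0351844 is at or below it, so n = 15.

15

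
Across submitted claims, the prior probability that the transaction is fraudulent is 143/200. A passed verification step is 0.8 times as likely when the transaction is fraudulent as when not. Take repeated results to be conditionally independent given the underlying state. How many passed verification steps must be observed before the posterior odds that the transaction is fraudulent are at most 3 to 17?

Prior odds = 0.715/0.285 = 143/57.
Likelihood ratio per passed verification step = 0.8.
Target odds = 3/17.
Require 0.8ⁿ ≤ 3/17 ÷ (143/57) = 171/2431.
0.8¹¹ = 4194304/48828125 is still above 171/2431 but 0.8¹² = 16777216/244140625 is at or below it, so n = 12.

12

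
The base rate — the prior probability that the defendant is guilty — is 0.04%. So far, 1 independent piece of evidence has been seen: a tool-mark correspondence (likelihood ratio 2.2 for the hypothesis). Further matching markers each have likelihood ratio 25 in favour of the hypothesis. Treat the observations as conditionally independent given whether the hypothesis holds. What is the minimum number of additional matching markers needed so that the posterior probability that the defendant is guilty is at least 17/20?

3

Prior odds = 0.0004/0.9996 = 1/2499.
Bayes factor of the evidence already in hand = 2.2.
Odds after that evidence = (1/2499) × 2.2 = 11/12495.
Target odds = 0.85/0.15 = 17/3.
Need 25ⁿ ≥ 17/3 ÷ (11/12495) = 70805/11.
25² = 625 falls short of 70805/11 but 25³ = 15625 reaches it, so n = 3.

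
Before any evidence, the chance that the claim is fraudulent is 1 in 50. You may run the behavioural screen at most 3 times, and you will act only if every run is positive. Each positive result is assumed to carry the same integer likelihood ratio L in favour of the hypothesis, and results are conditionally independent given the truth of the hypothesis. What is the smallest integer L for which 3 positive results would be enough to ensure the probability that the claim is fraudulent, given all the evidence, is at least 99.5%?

Prior odds = 0.02/0.98 = 1/49.
Target odds = 0.995/0.005 = 199.
Need L³ ≥ 199 ÷ (1/49) = 9751.
21³ = 9261 < 9751 ≤ 10648 = 22³, so L = 22.

22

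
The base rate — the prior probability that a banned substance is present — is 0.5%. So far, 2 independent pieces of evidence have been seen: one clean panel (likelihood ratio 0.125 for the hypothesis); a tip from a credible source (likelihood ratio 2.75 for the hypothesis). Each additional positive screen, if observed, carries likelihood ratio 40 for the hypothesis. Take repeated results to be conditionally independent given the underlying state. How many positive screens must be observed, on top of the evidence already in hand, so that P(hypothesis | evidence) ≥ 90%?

3

Prior odds = 0.005/0.995 = 1/199.
Combined Bayes factor of the evidence already in hand = 0.125 × 2.75 = 0.34375.
Odds after that evidence = (1/199) × 0.34375 = 11/6368.
Target odds = 0.9/0.1 = 9.
Need 40ⁿ ≥ 9 ÷ (11/6368) = 57312/11.
40² = 1600 falls short of 57312/11 but 40³ = 64000 reaches it, so n = 3.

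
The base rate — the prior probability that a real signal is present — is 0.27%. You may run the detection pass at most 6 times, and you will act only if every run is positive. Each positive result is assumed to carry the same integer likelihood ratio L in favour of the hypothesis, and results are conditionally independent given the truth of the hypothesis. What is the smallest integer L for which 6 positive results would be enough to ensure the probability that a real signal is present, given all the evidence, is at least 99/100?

6

Prior odds = 0.0027/0.9973 = 27/9973.
Target odds = 0.99/0.01 = 99.
Need L⁶ ≥ 99 ÷ (27/9973) = 109703/3.
5⁶ = 15625 < 109703/3 ≤ 46656 = 6⁶, so L = 6.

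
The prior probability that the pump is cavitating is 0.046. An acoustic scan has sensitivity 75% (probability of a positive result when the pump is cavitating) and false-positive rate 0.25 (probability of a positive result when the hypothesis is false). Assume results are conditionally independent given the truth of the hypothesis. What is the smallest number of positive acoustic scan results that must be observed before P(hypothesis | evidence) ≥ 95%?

6

Prior odds: 0.046 ÷ 0.954 = 23/477.
Likelihood ratio of a positive result = 0.75/0.25 = 3.
Target posterior odds = 0.95/0.05 = 19.
Require 3ⁿ ≥ 19 ÷ (23/477) = 9063/23.
3⁵ = 243 falls short of 9063/23 but 3⁶ = 729 reaches it, so n = 6.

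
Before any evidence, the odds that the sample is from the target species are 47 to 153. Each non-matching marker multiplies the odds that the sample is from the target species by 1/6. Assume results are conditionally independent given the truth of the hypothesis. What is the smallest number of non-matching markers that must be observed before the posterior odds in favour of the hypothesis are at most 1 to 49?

Prior odds = 47/153.
Likelihood ratio per non-matching marker = 1/6.
Target odds = 1/49.
Need (47/153) × (1/6)ⁿ ≤ 1/49, i.e. (1/6)ⁿ ≤ 153/2303.
(1/6)¹ = 1/6 is still above 153/2303 but (1/6)² = 1/36 is at or below it, so n = 2.

2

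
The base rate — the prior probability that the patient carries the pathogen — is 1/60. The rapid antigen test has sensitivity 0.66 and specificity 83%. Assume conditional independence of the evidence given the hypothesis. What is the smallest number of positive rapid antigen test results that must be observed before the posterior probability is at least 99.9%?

Prior odds = (1/60)/(59/60) = 1/59.
False-positive rate = 1 − 0.83 = 0.17; likelihood ratio of a positive = 0.66/0.17 = 66/17.
Target odds: 0.999 ÷ 0.001 = 999.
Need (1/59) × (66/17)ⁿ ≥ 999, i.e. (66/17)ⁿ ≥ 58941.
(66/17)⁸ ≈51613.1 falls short of 58941 but (66/17)⁹ ≈200380 reaches it, so n = 9.

9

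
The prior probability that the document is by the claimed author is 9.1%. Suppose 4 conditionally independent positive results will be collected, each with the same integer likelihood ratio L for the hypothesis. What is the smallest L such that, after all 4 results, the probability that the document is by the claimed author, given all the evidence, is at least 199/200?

Prior odds = 0.091/0.909 = 91/909.
Target odds = 0.995/0.005 = 199.
Need L⁴ ≥ 199 ÷ (91/909) = 180891/91.
6⁴ = 1296 < 180891/91 ≤ 2401 = 7⁴, so L = 7.

7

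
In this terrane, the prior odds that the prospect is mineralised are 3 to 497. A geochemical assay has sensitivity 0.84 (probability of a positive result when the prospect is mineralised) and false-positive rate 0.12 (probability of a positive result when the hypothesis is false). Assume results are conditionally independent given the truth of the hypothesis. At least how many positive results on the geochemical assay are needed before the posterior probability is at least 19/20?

5

Prior odds = 3/497.
Likelihood ratio of a positive result = 0.84/0.12 = 7.
Target posterior odds = 0.95/0.05 = 19.
Require 7ⁿ ≥ 19 ÷ (3/497) = 9443/3.
7⁴ = 2401 falls short of 9443/3 but 7⁵ = 16807 reaches it, so n = 5.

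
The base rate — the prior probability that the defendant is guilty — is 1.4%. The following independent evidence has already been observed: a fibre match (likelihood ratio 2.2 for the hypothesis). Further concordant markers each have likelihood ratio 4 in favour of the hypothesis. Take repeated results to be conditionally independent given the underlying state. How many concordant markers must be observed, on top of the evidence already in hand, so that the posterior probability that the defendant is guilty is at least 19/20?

Prior odds = 0.014/0.986 = 7/493.
Bayes factor of the evidence already in hand = 2.2.
Odds after that evidence = (7/493) × 2.2 = 77/2465.
Target odds = 0.95/0.05 = 19.
Need 4ⁿ ≥ 19 ÷ (77/2465) = 46835/77.
4⁴ = 256 falls short of 46835/77 but 4⁵ = 1024 reaches it, so n = 5.

5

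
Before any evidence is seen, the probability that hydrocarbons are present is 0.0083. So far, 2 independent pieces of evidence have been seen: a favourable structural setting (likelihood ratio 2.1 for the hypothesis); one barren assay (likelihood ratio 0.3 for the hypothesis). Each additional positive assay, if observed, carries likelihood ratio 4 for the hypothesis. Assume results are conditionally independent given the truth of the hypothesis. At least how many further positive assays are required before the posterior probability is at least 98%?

Prior odds = 0.0083/0.9917 = 83/9917.
Combined Bayes factor of the evidence already in hand = 2.1 × 0.3 = 0.63.
Odds after that evidence = (83/9917) × 0.63 = 5229/991700.
Target odds = 0.98/0.02 = 49.
Need 4ⁿ ≥ 49 ÷ (5229/991700) = 6941900/747.
4⁶ = 4096 falls short of 6941900/747 but 4⁷ = 16384 reaches it, so n = 7.

7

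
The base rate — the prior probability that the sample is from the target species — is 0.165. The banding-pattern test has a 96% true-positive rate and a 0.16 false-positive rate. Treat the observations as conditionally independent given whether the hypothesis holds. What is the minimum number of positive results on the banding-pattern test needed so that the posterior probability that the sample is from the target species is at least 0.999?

Prior odds = 0.165/0.835 = 33/167.
Likelihood ratio of a positive result = 0.96/0.16 = 6.
Target odds: 0.999 ÷ 0.001 = 999.
Require 6ⁿ ≥ 999 ÷ (33/167) = 55611/11.
6⁴ = 1296 falls short of 55611/11 but 6⁵ = 7776 reaches it, so n = 5.

5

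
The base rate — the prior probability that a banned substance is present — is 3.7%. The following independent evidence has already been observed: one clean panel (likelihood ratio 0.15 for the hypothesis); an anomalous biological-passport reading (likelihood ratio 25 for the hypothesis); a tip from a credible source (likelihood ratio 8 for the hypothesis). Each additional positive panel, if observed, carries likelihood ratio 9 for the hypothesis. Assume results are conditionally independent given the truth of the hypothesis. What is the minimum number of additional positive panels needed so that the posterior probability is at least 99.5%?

3

Prior odds = 0.037/0.963 = 37/963.
Combined Bayes factor of the evidence already in hand = 0.15 × 25 × 8 = 30.
Odds after that evidence = (37/963) × 30 = 370/321.
Target odds = 0.995/0.005 = 199.
Need 9ⁿ ≥ 199 ÷ (370/321) = 63879/370.
9² = 81 falls short of 63879/370 but 9³ = 729 reaches it, so n = 3.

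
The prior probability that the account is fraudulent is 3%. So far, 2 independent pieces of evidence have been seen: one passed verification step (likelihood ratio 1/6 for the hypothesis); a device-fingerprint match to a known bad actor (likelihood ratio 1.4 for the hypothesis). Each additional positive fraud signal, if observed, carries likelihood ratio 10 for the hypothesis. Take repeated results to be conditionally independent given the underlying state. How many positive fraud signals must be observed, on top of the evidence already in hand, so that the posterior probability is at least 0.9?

4

Prior odds = 0.03/0.97 = 3/97.
Combined Bayes factor of the evidence already in hand = (1/6) × 1.4 = 7/30.
Odds after that evidence = (3/97) × 7/30 = 7/970.
Target odds = 0.9/0.1 = 9.
Need 10ⁿ ≥ 9 ÷ (7/970) = 8730/7.
10³ = 1000 falls short of 8730/7 but 10⁴ = 10000 reaches it, so n = 4.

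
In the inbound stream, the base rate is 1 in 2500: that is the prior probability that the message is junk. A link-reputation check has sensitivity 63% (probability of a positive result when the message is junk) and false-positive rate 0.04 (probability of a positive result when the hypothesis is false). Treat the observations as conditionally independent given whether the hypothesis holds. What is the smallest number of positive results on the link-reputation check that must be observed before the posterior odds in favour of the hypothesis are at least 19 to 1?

Prior odds = 0.0004/0.9996 = 1/2499.
Likelihood ratio of a positive result = 0.63/0.04 = 15.75.
Target odds = 19.
Need (1/2499) × 15.75ⁿ ≥ 19, i.e. 15.75ⁿ ≥ 47481.
15.75³ = 3906.984375 falls short of 47481 but 15.75⁴ = 15752961/256 reaches it, so n = 4.

4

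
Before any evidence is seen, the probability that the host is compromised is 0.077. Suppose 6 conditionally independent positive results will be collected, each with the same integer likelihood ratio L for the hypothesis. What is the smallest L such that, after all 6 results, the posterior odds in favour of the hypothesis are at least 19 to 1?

Prior odds = 0.077/0.923 = 77/923.
Target odds = 19.
Need L⁶ ≥ 19 ÷ (77/923) = 17537/77.
2⁶ = 64 < 17537/77 ≤ 729 = 3⁶, so L = 3.

3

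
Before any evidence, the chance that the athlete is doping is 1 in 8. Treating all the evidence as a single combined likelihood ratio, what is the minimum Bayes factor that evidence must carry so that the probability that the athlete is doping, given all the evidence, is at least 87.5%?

Prior odds = 0.125/0.875 = 1/7.
Target odds = 0.875/0.125 = 7.
Required Bayes factor = 7 ÷ (1/7) = 49.

49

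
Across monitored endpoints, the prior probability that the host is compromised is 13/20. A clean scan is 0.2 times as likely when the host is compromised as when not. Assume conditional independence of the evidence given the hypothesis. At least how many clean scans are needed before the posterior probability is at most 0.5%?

Prior odds: 0.65 ÷ 0.35 = 13/7.
Likelihood ratio per clean scan = 0.2.
Target posterior odds = 0.005/0.995 = 1/199.
Require 0.2ⁿ ≤ 1/199 ÷ (13/7) = 7/2587.
0.2³ = 0.008 is still above 7/2587 but 0.2⁴ = 0.0016 is at or below it, so n = 4.

4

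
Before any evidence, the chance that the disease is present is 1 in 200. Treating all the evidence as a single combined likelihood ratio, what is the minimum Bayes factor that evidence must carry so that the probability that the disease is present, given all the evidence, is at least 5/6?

995

Prior odds = 0.005/0.995 = 1/199.
Target odds = (5/6)/(1/6) = 5.
Required Bayes factor = 5 ÷ (1/199) = 995.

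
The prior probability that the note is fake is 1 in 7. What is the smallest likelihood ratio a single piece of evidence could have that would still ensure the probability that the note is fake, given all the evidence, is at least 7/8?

Prior odds = (1/7)/(6/7) = 1/6.
Target odds = 0.875/0.125 = 7.
Required Bayes factor = 7 ÷ (1/6) = 42.

42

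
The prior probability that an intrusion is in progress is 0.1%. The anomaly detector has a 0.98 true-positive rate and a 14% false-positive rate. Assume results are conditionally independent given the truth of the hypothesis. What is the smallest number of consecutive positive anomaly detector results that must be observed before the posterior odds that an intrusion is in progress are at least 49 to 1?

6

Prior odds = 0.001/0.999 = 1/999.
Likelihood ratio of a positive result = 0.98/0.14 = 7.
Target odds = 49.
Need (1/999) × 7ⁿ ≥ 49, i.e. 7ⁿ ≥ 48951.
7⁵ = 16807 falls short of 48951 but 7⁶ = 117649 reaches it, so n = 6.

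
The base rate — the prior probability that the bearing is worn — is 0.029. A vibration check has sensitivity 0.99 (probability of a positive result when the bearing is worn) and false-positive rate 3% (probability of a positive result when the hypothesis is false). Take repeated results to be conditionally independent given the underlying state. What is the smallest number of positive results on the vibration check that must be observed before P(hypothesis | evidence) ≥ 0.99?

Prior odds: 0.029 ÷ 0.971 = 29/971.
Likelihood ratio of a positive result = 0.99/0.03 = 33.
Target posterior odds = 0.99/0.01 = 99.
Require 33ⁿ ≥ 99 ÷ (29/971) = 96129/29.
33² = 1089 falls short of 96129/29 but 33³ = 35937 reaches it, so n = 3.

3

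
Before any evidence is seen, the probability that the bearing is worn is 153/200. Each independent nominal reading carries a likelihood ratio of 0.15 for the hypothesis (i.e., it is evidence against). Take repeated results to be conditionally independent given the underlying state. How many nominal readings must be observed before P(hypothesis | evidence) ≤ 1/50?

3

Prior odds = 0.765/0.235 = 153/47.
Likelihood ratio per nominal reading = 0.15.
Target posterior odds = 0.02/0.98 = 1/49.
Require 0.15ⁿ ≤ 1/49 ÷ (153/47) = 47/7497.
0.15² = 0.0225 is still above 47/7497 but 0.15³ = 0.003375 is at or below it, so n = 3.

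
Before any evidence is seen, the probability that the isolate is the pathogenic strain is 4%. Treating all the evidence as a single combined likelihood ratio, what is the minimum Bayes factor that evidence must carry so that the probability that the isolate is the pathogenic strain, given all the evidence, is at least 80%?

96

Prior odds = 0.04/0.96 = 1/24.
Target odds = 0.8/0.2 = 4.
Required Bayes factor = 4 ÷ (1/24) = 96.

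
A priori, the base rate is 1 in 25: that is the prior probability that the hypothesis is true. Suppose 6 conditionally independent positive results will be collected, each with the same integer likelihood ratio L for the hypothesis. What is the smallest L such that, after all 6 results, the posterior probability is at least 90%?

Prior odds = 0.04/0.96 = 1/24.
Target odds = 0.9/0.1 = 9.
Need L⁶ ≥ 9 ÷ (1/24) = 216.
2⁶ = 64 < 216 ≤ 729 = 3⁶, so L = 3.

3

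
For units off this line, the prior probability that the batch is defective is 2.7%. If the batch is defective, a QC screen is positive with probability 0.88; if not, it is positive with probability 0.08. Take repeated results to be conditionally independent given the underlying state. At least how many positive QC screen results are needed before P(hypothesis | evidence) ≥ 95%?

Prior odds: 0.027 ÷ 0.973 = 27/973.
Likelihood ratio of a positive = 0.88/0.08 = 11.
Target posterior odds = 0.95/0.05 = 19.
Need (27/973) × 11ⁿ ≥ 19, i.e. 11ⁿ ≥ 18487/27.
11² = 121 falls short of 18487/27 but 11³ = 1331 reaches it, so n = 3.

3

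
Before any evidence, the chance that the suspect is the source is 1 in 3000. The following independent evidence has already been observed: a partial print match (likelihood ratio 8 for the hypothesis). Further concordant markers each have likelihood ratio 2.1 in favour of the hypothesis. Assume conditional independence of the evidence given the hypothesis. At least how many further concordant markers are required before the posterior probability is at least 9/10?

Prior odds = (1/3000)/(2999/3000) = 1/2999.
Bayes factor of the evidence already in hand = 8.
Odds after that evidence = (1/2999) × 8 = 8/2999.
Target odds = 0.9/0.1 = 9.
Need 2.1ⁿ ≥ 9 ÷ (8/2999) = 3373.875.
2.1¹⁰ ≈1667.99 falls short of 3373.875 but 2.1¹¹ ≈3502.78 reaches it, so n = 11.

11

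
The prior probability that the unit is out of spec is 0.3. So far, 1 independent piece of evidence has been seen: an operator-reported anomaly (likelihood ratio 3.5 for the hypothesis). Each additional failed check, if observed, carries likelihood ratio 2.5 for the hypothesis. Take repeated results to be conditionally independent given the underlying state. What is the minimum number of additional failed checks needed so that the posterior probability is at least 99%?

Prior odds = 0.3/0.7 = 3/7.
Bayes factor of the evidence already in hand = 3.5.
Odds after that evidence = (3/7) × 3.5 = 1.5.
Target odds = 0.99/0.01 = 99.
Need 2.5ⁿ ≥ 99 ÷ 1.5 = 66.
2.5⁴ = 39.0625 falls short of 66 but 2.5⁵ = 97.65625 reaches it, so n = 5.

5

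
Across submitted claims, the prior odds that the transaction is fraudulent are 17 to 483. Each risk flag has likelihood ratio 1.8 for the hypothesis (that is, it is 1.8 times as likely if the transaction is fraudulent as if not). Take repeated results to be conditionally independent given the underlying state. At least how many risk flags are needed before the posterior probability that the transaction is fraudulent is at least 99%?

14

Prior odds = 17/483.
Likelihood ratio per risk flag = 1.8.
Target odds: 0.99 ÷ 0.01 = 99.
Require 1.8ⁿ ≥ 99 ÷ (17/483) = 47817/17.
1.8¹³ ≈2082.3 falls short of 47817/17 but 1.8¹⁴ ≈3748.13 reaches it, so n = 14.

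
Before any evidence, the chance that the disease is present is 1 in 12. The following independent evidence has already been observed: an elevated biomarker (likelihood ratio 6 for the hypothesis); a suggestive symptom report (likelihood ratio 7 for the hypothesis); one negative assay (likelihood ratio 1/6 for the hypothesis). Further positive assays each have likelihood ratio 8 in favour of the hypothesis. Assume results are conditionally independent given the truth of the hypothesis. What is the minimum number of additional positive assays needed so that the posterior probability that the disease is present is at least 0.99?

Prior odds = (1/12)/(11/12) = 1/11.
Combined Bayes factor of the evidence already in hand = 6 × 7 × (1/6) = 7.
Odds after that evidence = (1/11) × 7 = 7/11.
Target odds = 0.99/0.01 = 99.
Need 8ⁿ ≥ 99 ÷ (7/11) = 1089/7.
8² = 64 falls short of 1089/7 but 8³ = 512 reaches it, so n = 3.

3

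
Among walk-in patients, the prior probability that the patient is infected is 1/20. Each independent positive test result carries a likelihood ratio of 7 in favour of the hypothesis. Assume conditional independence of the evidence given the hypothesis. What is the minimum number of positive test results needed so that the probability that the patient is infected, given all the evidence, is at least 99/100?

4

Prior odds: 0.05 ÷ 0.95 = 1/19.
Likelihood ratio per positive test result = 7.
Target odds: 0.99 ÷ 0.01 = 99.
Need (1/19) × 7ⁿ ≥ 99, i.e. 7ⁿ ≥ 1881.
7³ = 343 falls short of 1881 but 7⁴ = 2401 reaches it, so n = 4.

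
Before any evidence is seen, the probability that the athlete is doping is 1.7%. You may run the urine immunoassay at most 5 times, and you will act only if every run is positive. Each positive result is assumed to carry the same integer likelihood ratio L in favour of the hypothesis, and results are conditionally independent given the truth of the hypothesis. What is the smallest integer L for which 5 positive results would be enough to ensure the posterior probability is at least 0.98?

5

Prior odds = 0.017/0.983 = 17/983.
Target odds = 0.98/0.02 = 49.
Need L⁵ ≥ 49 ÷ (17/983) = 48167/17.
4⁵ = 1024 < 48167/17 ≤ 3125 = 5⁵, so L = 5.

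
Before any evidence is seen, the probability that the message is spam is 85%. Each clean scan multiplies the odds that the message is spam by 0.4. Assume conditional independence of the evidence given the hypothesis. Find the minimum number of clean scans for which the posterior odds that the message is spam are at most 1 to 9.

Prior odds: 0.85 ÷ 0.15 = 17/3.
Likelihood ratio per clean scan = 0.4.
Target odds = 1/9.
Need (17/3) × 0.4ⁿ ≤ 1/9, i.e. 0.4ⁿ ≤ 1/51.
0.4⁴ = 0.0256 is still above 1/51 but 0.4⁵ = 0.01024 is at or below it, so n = 5.

5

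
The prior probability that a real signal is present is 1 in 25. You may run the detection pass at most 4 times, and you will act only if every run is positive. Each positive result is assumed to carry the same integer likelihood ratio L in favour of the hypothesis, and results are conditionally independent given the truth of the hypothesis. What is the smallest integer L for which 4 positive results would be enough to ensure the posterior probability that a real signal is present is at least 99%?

Prior odds = 0.04/0.96 = 1/24.
Target odds = 0.99/0.01 = 99.
Need L⁴ ≥ 99 ÷ (1/24) = 2376.
6⁴ = 1296 < 2376 ≤ 2401 = 7⁴, so L = 7.

7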